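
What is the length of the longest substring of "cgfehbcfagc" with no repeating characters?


Input: "cgfehbcfagc"
Sliding window (track last position of each char):
  Position 0 ('c'): window [0,0] length 1 -- new best
  Position 1 ('g'): window [0,1] length 2 -- new best
  Position 2 ('f'): window [0,2] length 3 -- new best
  Position 3 ('e'): window [0,3] length 4 -- new best
  Position 4 ('h'): window [0,4] length 5 -- new best
  Position 5 ('b'): window [0,5] length 6 -- new best
  Position 6 ('c'): repeat (last at 0), move window start to 1
  Position 6 ('c'): window [1,6] length 6
  Position 7 ('f'): repeat (last at 2), move window start to 3
  Position 7 ('f'): window [3,7] length 5
  Position 8 ('a'): window [3,8] length 6
  Position 9 ('g'): window [3,9] length 7 -- new best
  Position 10 ('c'): repeat (last at 6), move window start to 7
  Position 10 ('c'): window [7,10] length 4
Longest substring with no repeats: "ehbcfag" with length 7

7


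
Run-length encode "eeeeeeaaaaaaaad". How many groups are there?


Input: eeeeeeaaaaaaaad
Scanning for consecutive runs:
  Group 1: 'e' x 6 (positions 0-5)
  Group 2: 'a' x 8 (positions 6-13)
  Group 3: 'd' x 1 (positions 14-14)
Total groups: 3

3


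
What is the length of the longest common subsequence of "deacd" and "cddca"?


LCS of "deacd" and "cddca"
DP table:
           c    d    d    c    a
      0    0    0    0    0    0
  d   0    0    1    1    1    1
  e   0    0    1    1    1    1
  a   0    0    1    1    1    2
  c   0    1    1    1    2    2
  d   0    1    2    2    2    2
LCS length = dp[5][5] = 2

2


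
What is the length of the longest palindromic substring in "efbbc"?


Input: "efbbc"
Checking substrings for palindromes:
  [2:4] "bb" (len 2) => palindrome
Longest palindromic substring: "bb" with length 2

2


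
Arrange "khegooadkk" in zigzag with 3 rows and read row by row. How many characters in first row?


Zigzag "khegooadkk" into 3 rows:
Placing characters:
  'k' => row 0
  'h' => row 1
  'e' => row 2
  'g' => row 1
  'o' => row 0
  'o' => row 1
  'a' => row 2
  'd' => row 1
  'k' => row 0
  'k' => row 1
Rows:
  Row 0: "kok"
  Row 1: "hgodk"
  Row 2: "ea"
First row length: 3

3


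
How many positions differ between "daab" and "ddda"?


Comparing "daab" and "ddda" position by position:
  Position 0: 'd' vs 'd' => same
  Position 1: 'a' vs 'd' => DIFFER
  Position 2: 'a' vs 'd' => DIFFER
  Position 3: 'b' vs 'a' => DIFFER
Positions that differ: 3

3


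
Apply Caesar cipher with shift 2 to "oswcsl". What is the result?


Caesar cipher: shift "oswcsl" by 2
  'o' (pos 14) + 2 = pos 16 = 'q'
  's' (pos 18) + 2 = pos 20 = 'u'
  'w' (pos 22) + 2 = pos 24 = 'y'
  'c' (pos 2) + 2 = pos 4 = 'e'
  's' (pos 18) + 2 = pos 20 = 'u'
  'l' (pos 11) + 2 = pos 13 = 'n'
Result: quyeun

quyeun


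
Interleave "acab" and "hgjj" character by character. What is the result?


Interleaving "acab" and "hgjj":
  Position 0: 'a' from first, 'h' from second => "ah"
  Position 1: 'c' from first, 'g' from second => "cg"
  Position 2: 'a' from first, 'j' from second => "aj"
  Position 3: 'b' from first, 'j' from second => "bj"
Result: ahcgajbj

ahcgajbj


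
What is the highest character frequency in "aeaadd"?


Input: aeaadd
Character counts:
  'a': 3
  'd': 2
  'e': 1
Maximum frequency: 3

3


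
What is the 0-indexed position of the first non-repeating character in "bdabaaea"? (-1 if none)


Input: bdabaaea
Character frequencies:
  'a': 4
  'b': 2
  'd': 1
  'e': 1
Scanning left to right for freq == 1:
  Position 0 ('b'): freq=2, skip
  Position 1 ('d'): unique! => answer = 1

1


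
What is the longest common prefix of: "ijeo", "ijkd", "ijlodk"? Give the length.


Words: ijeo, ijkd, ijlodk
  Position 0: all 'i' => match
  Position 1: all 'j' => match
  Position 2: ('e', 'k', 'l') => mismatch, stop
LCP = "ij" (length 2)

2


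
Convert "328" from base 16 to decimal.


Input: "328" in base 16
Positional expansion:
  Digit '3' (value 3) x 16^2 = 768
  Digit '2' (value 2) x 16^1 = 32
  Digit '8' (value 8) x 16^0 = 8
Sum = 808

808


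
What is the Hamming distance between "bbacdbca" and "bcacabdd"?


Comparing "bbacdbca" and "bcacabdd" position by position:
  Position 0: 'b' vs 'b' => same
  Position 1: 'b' vs 'c' => differ
  Position 2: 'a' vs 'a' => same
  Position 3: 'c' vs 'c' => same
  Position 4: 'd' vs 'a' => differ
  Position 5: 'b' vs 'b' => same
  Position 6: 'c' vs 'd' => differ
  Position 7: 'a' vs 'd' => differ
Total differences (Hamming distance): 4

4


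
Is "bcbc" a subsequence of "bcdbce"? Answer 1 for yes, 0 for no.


Check if "bcbc" is a subsequence of "bcdbce"
Greedy scan:
  Position 0 ('b'): matches sub[0] = 'b'
  Position 1 ('c'): matches sub[1] = 'c'
  Position 2 ('d'): no match needed
  Position 3 ('b'): matches sub[2] = 'b'
  Position 4 ('c'): matches sub[3] = 'c'
  Position 5 ('e'): no match needed
All 4 characters matched => is a subsequence

1


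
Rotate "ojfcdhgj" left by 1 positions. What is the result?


Input: "ojfcdhgj", rotate left by 1
First 1 characters: "o"
Remaining characters: "jfcdhgj"
Concatenate remaining + first: "jfcdhgj" + "o" = "jfcdhgjo"

jfcdhgjo


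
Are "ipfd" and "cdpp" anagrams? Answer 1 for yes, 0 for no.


Strings: "ipfd", "cdpp"
Sorted first:  dfip
Sorted second: cdpp
Differ at position 0: 'd' vs 'c' => not anagrams

0


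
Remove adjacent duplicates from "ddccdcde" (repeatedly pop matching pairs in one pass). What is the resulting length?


Input: ddccdcde
Stack-based adjacent duplicate removal:
  Read 'd': push. Stack: d
  Read 'd': matches stack top 'd' => pop. Stack: (empty)
  Read 'c': push. Stack: c
  Read 'c': matches stack top 'c' => pop. Stack: (empty)
  Read 'd': push. Stack: d
  Read 'c': push. Stack: dc
  Read 'd': push. Stack: dcd
  Read 'e': push. Stack: dcde
Final stack: "dcde" (length 4)

4


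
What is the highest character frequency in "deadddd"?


Input: deadddd
Character counts:
  'a': 1
  'd': 5
  'e': 1
Maximum frequency: 5

5


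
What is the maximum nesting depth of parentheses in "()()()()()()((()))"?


Input: "()()()()()()((()))"
Tracking depth:
  Position 0 '(': depth becomes 1
  Position 1 ')': depth becomes 0
  Position 2 '(': depth becomes 1
  Position 3 ')': depth becomes 0
  Position 4 '(': depth becomes 1
  Position 5 ')': depth becomes 0
  Position 6 '(': depth becomes 1
  Position 7 ')': depth becomes 0
  Position 8 '(': depth becomes 1
  Position 9 ')': depth becomes 0
  Position 10 '(': depth becomes 1
  Position 11 ')': depth becomes 0
  Position 12 '(': depth becomes 1
  Position 13 '(': depth becomes 2
  Position 14 '(': depth becomes 3
  Position 15 ')': depth becomes 2
  Position 16 ')': depth becomes 1
  Position 17 ')': depth becomes 0
Maximum depth reached: 3

3


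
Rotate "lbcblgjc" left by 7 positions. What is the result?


Input: "lbcblgjc", rotate left by 7
First 7 characters: "lbcblgj"
Remaining characters: "c"
Concatenate remaining + first: "c" + "lbcblgj" = "clbcblgj"

clbcblgj


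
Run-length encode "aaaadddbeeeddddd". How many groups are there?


Input: aaaadddbeeeddddd
Scanning for consecutive runs:
  Group 1: 'a' x 4 (positions 0-3)
  Group 2: 'd' x 3 (positions 4-6)
  Group 3: 'b' x 1 (positions 7-7)
  Group 4: 'e' x 3 (positions 8-10)
  Group 5: 'd' x 5 (positions 11-15)
Total groups: 5

5


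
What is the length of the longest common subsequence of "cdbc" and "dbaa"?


LCS of "cdbc" and "dbaa"
DP table:
           d    b    a    a
      0    0    0    0    0
  c   0    0    0    0    0
  d   0    1    1    1    1
  b   0    1    2    2    2
  c   0    1    2    2    2
LCS length = dp[4][4] = 2

2


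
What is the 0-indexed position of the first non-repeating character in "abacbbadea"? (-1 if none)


Input: abacbbadea
Character frequencies:
  'a': 4
  'b': 3
  'c': 1
  'd': 1
  'e': 1
Scanning left to right for freq == 1:
  Position 0 ('a'): freq=4, skip
  Position 1 ('b'): freq=3, skip
  Position 2 ('a'): freq=4, skip
  Position 3 ('c'): unique! => answer = 3

3


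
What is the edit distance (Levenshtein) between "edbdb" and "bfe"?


Computing edit distance: "edbdb" -> "bfe"
DP table:
           b    f    e
      0    1    2    3
  e   1    1    2    2
  d   2    2    2    3
  b   3    2    3    3
  d   4    3    3    4
  b   5    4    4    4
Edit distance = dp[5][3] = 4

4


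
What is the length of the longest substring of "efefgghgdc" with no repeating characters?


Input: "efefgghgdc"
Sliding window (track last position of each char):
  Position 0 ('e'): window [0,0] length 1 -- new best
  Position 1 ('f'): window [0,1] length 2 -- new best
  Position 2 ('e'): repeat (last at 0), move window start to 1
  Position 2 ('e'): window [1,2] length 2
  Position 3 ('f'): repeat (last at 1), move window start to 2
  Position 3 ('f'): window [2,3] length 2
  Position 4 ('g'): window [2,4] length 3 -- new best
  Position 5 ('g'): repeat (last at 4), move window start to 5
  Position 5 ('g'): window [5,5] length 1
  Position 6 ('h'): window [5,6] length 2
  Position 7 ('g'): repeat (last at 5), move window start to 6
  Position 7 ('g'): window [6,7] length 2
  Position 8 ('d'): window [6,8] length 3
  Position 9 ('c'): window [6,9] length 4 -- new best
Longest substring with no repeats: "hgdc" with length 4

4


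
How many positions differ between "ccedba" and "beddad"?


Comparing "ccedba" and "beddad" position by position:
  Position 0: 'c' vs 'b' => DIFFER
  Position 1: 'c' vs 'e' => DIFFER
  Position 2: 'e' vs 'd' => DIFFER
  Position 3: 'd' vs 'd' => same
  Position 4: 'b' vs 'a' => DIFFER
  Position 5: 'a' vs 'd' => DIFFER
Positions that differ: 5

5


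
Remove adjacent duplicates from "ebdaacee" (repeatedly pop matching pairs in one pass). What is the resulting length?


Input: ebdaacee
Stack-based adjacent duplicate removal:
  Read 'e': push. Stack: e
  Read 'b': push. Stack: eb
  Read 'd': push. Stack: ebd
  Read 'a': push. Stack: ebda
  Read 'a': matches stack top 'a' => pop. Stack: ebd
  Read 'c': push. Stack: ebdc
  Read 'e': push. Stack: ebdce
  Read 'e': matches stack top 'e' => pop. Stack: ebdc
Final stack: "ebdc" (length 4)

4


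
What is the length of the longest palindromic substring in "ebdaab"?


Input: "ebdaab"
Checking substrings for palindromes:
  [3:5] "aa" (len 2) => palindrome
Longest palindromic substring: "aa" with length 2

2


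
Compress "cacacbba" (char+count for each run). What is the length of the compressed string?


Input: cacacbba
Runs:
  'c' x 1 => "c1"
  'a' x 1 => "a1"
  'c' x 1 => "c1"
  'a' x 1 => "a1"
  'c' x 1 => "c1"
  'b' x 2 => "b2"
  'a' x 1 => "a1"
Compressed: "c1a1c1a1c1b2a1"
Compressed length: 14

14


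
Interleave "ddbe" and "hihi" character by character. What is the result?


Interleaving "ddbe" and "hihi":
  Position 0: 'd' from first, 'h' from second => "dh"
  Position 1: 'd' from first, 'i' from second => "di"
  Position 2: 'b' from first, 'h' from second => "bh"
  Position 3: 'e' from first, 'i' from second => "ei"
Result: dhdibhei

dhdibhei


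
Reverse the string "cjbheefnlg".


Input: cjbheefnlg
Reading characters right to left:
  Position 9: 'g'
  Position 8: 'l'
  Position 7: 'n'
  Position 6: 'f'
  Position 5: 'e'
  Position 4: 'e'
  Position 3: 'h'
  Position 2: 'b'
  Position 1: 'j'
  Position 0: 'c'
Reversed: glnfeehbjc

glnfeehbjc


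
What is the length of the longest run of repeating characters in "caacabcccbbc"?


Input: "caacabcccbbc"
Scanning for longest run:
  Position 1 ('a'): new char, reset run to 1
  Position 2 ('a'): continues run of 'a', length=2
  Position 3 ('c'): new char, reset run to 1
  Position 4 ('a'): new char, reset run to 1
  Position 5 ('b'): new char, reset run to 1
  Position 6 ('c'): new char, reset run to 1
  Position 7 ('c'): continues run of 'c', length=2
  Position 8 ('c'): continues run of 'c', length=3
  Position 9 ('b'): new char, reset run to 1
  Position 10 ('b'): continues run of 'b', length=2
  Position 11 ('c'): new char, reset run to 1
Longest run: 'c' with length 3

3


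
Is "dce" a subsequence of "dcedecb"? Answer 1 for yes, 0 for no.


Check if "dce" is a subsequence of "dcedecb"
Greedy scan:
  Position 0 ('d'): matches sub[0] = 'd'
  Position 1 ('c'): matches sub[1] = 'c'
  Position 2 ('e'): matches sub[2] = 'e'
  Position 3 ('d'): no match needed
  Position 4 ('e'): no match needed
  Position 5 ('c'): no match needed
  Position 6 ('b'): no match needed
All 3 characters matched => is a subsequence

1


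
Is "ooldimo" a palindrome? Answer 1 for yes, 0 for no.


Input: ooldimo
Reversed: omidloo
  Compare pos 0 ('o') with pos 6 ('o'): match
  Compare pos 1 ('o') with pos 5 ('m'): MISMATCH
  Compare pos 2 ('l') with pos 4 ('i'): MISMATCH
Result: not a palindrome

0


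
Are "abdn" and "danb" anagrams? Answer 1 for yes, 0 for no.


Strings: "abdn", "danb"
Sorted first:  abdn
Sorted second: abdn
Sorted forms match => anagrams

1


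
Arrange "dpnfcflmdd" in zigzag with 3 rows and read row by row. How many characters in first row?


Zigzag "dpnfcflmdd" into 3 rows:
Placing characters:
  'd' => row 0
  'p' => row 1
  'n' => row 2
  'f' => row 1
  'c' => row 0
  'f' => row 1
  'l' => row 2
  'm' => row 1
  'd' => row 0
  'd' => row 1
Rows:
  Row 0: "dcd"
  Row 1: "pffmd"
  Row 2: "nl"
First row length: 3

3


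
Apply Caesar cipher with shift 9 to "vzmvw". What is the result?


Caesar cipher: shift "vzmvw" by 9
  'v' (pos 21) + 9 = pos 4 = 'e'
  'z' (pos 25) + 9 = pos 8 = 'i'
  'm' (pos 12) + 9 = pos 21 = 'v'
  'v' (pos 21) + 9 = pos 4 = 'e'
  'w' (pos 22) + 9 = pos 5 = 'f'
Result: eivef

eivef


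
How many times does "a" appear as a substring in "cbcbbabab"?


Searching for "a" in "cbcbbabab"
Scanning each position:
  Position 0: "c" => no
  Position 1: "b" => no
  Position 2: "c" => no
  Position 3: "b" => no
  Position 4: "b" => no
  Position 5: "a" => MATCH
  Position 6: "b" => no
  Position 7: "a" => MATCH
  Position 8: "b" => no
Total occurrences: 2

2


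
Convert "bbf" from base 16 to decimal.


Input: "bbf" in base 16
Positional expansion:
  Digit 'b' (value 11) x 16^2 = 2816
  Digit 'b' (value 11) x 16^1 = 176
  Digit 'f' (value 15) x 16^0 = 15
Sum = 3007

3007


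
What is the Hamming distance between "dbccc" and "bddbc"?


Comparing "dbccc" and "bddbc" position by position:
  Position 0: 'd' vs 'b' => differ
  Position 1: 'b' vs 'd' => differ
  Position 2: 'c' vs 'd' => differ
  Position 3: 'c' vs 'b' => differ
  Position 4: 'c' vs 'c' => same
Total differences (Hamming distance): 4

4


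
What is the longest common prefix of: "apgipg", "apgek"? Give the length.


Words: apgipg, apgek
  Position 0: all 'a' => match
  Position 1: all 'p' => match
  Position 2: all 'g' => match
  Position 3: ('i', 'e') => mismatch, stop
LCP = "apg" (length 3)

3


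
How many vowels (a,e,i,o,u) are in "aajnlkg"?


Input: aajnlkg
Checking each character:
  'a' at position 0: vowel (running total: 1)
  'a' at position 1: vowel (running total: 2)
  'j' at position 2: consonant
  'n' at position 3: consonant
  'l' at position 4: consonant
  'k' at position 5: consonant
  'g' at position 6: consonant
Total vowels: 2

2


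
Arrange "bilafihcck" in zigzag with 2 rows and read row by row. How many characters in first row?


Zigzag "bilafihcck" into 2 rows:
Placing characters:
  'b' => row 0
  'i' => row 1
  'l' => row 0
  'a' => row 1
  'f' => row 0
  'i' => row 1
  'h' => row 0
  'c' => row 1
  'c' => row 0
  'k' => row 1
Rows:
  Row 0: "blfhc"
  Row 1: "iaick"
First row length: 5

5


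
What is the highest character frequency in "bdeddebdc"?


Input: bdeddebdc
Character counts:
  'b': 2
  'c': 1
  'd': 4
  'e': 2
Maximum frequency: 4

4


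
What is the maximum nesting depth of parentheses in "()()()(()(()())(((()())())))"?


Input: "()()()(()(()())(((()())())))"
Tracking depth:
  Position 0 '(': depth becomes 1
  Position 1 ')': depth becomes 0
  Position 2 '(': depth becomes 1
  Position 3 ')': depth becomes 0
  Position 4 '(': depth becomes 1
  Position 5 ')': depth becomes 0
  Position 6 '(': depth becomes 1
  Position 7 '(': depth becomes 2
  Position 8 ')': depth becomes 1
  Position 9 '(': depth becomes 2
  Position 10 '(': depth becomes 3
  Position 11 ')': depth becomes 2
  Position 12 '(': depth becomes 3
  Position 13 ')': depth becomes 2
  Position 14 ')': depth becomes 1
  Position 15 '(': depth becomes 2
  Position 16 '(': depth becomes 3
  Position 17 '(': depth becomes 4
  Position 18 '(': depth becomes 5
  Position 19 ')': depth becomes 4
  Position 20 '(': depth becomes 5
  Position 21 ')': depth becomes 4
  Position 22 ')': depth becomes 3
  Position 23 '(': depth becomes 4
  Position 24 ')': depth becomes 3
  Position 25 ')': depth becomes 2
  Position 26 ')': depth becomes 1
  Position 27 ')': depth becomes 0
Maximum depth reached: 5

5


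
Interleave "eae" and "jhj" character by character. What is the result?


Interleaving "eae" and "jhj":
  Position 0: 'e' from first, 'j' from second => "ej"
  Position 1: 'a' from first, 'h' from second => "ah"
  Position 2: 'e' from first, 'j' from second => "ej"
Result: ejahej

ejahej


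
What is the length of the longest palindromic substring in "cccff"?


Input: "cccff"
Checking substrings for palindromes:
  [0:3] "ccc" (len 3) => palindrome
  [0:2] "cc" (len 2) => palindrome
  [1:3] "cc" (len 2) => palindrome
  [3:5] "ff" (len 2) => palindrome
Longest palindromic substring: "ccc" with length 3

3


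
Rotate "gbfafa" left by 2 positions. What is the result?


Input: "gbfafa", rotate left by 2
First 2 characters: "gb"
Remaining characters: "fafa"
Concatenate remaining + first: "fafa" + "gb" = "fafagb"

fafagb


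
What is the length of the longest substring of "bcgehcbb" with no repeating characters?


Input: "bcgehcbb"
Sliding window (track last position of each char):
  Position 0 ('b'): window [0,0] length 1 -- new best
  Position 1 ('c'): window [0,1] length 2 -- new best
  Position 2 ('g'): window [0,2] length 3 -- new best
  Position 3 ('e'): window [0,3] length 4 -- new best
  Position 4 ('h'): window [0,4] length 5 -- new best
  Position 5 ('c'): repeat (last at 1), move window start to 2
  Position 5 ('c'): window [2,5] length 4
  Position 6 ('b'): window [2,6] length 5
  Position 7 ('b'): repeat (last at 6), move window start to 7
  Position 7 ('b'): window [7,7] length 1
Longest substring with no repeats: "bcgeh" with length 5

5


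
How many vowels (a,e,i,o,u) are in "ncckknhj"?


Input: ncckknhj
Checking each character:
  'n' at position 0: consonant
  'c' at position 1: consonant
  'c' at position 2: consonant
  'k' at position 3: consonant
  'k' at position 4: consonant
  'n' at position 5: consonant
  'h' at position 6: consonant
  'j' at position 7: consonant
Total vowels: 0

0


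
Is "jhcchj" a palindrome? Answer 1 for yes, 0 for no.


Input: jhcchj
Reversed: jhcchj
  Compare pos 0 ('j') with pos 5 ('j'): match
  Compare pos 1 ('h') with pos 4 ('h'): match
  Compare pos 2 ('c') with pos 3 ('c'): match
Result: palindrome

1


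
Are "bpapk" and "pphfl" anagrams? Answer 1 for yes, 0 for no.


Strings: "bpapk", "pphfl"
Sorted first:  abkpp
Sorted second: fhlpp
Differ at position 0: 'a' vs 'f' => not anagrams

0


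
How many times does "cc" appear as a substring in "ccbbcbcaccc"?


Searching for "cc" in "ccbbcbcaccc"
Scanning each position:
  Position 0: "cc" => MATCH
  Position 1: "cb" => no
  Position 2: "bb" => no
  Position 3: "bc" => no
  Position 4: "cb" => no
  Position 5: "bc" => no
  Position 6: "ca" => no
  Position 7: "ac" => no
  Position 8: "cc" => MATCH
  Position 9: "cc" => MATCH
Total occurrences: 3

3


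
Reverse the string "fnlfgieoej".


Input: fnlfgieoej
Reading characters right to left:
  Position 9: 'j'
  Position 8: 'e'
  Position 7: 'o'
  Position 6: 'e'
  Position 5: 'i'
  Position 4: 'g'
  Position 3: 'f'
  Position 2: 'l'
  Position 1: 'n'
  Position 0: 'f'
Reversed: jeoeigflnf

jeoeigflnf


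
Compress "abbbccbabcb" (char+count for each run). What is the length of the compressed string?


Input: abbbccbabcb
Runs:
  'a' x 1 => "a1"
  'b' x 3 => "b3"
  'c' x 2 => "c2"
  'b' x 1 => "b1"
  'a' x 1 => "a1"
  'b' x 1 => "b1"
  'c' x 1 => "c1"
  'b' x 1 => "b1"
Compressed: "a1b3c2b1a1b1c1b1"
Compressed length: 16

16


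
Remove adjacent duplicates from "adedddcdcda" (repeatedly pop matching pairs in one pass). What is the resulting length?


Input: adedddcdcda
Stack-based adjacent duplicate removal:
  Read 'a': push. Stack: a
  Read 'd': push. Stack: ad
  Read 'e': push. Stack: ade
  Read 'd': push. Stack: aded
  Read 'd': matches stack top 'd' => pop. Stack: ade
  Read 'd': push. Stack: aded
  Read 'c': push. Stack: adedc
  Read 'd': push. Stack: adedcd
  Read 'c': push. Stack: adedcdc
  Read 'd': push. Stack: adedcdcd
  Read 'a': push. Stack: adedcdcda
Final stack: "adedcdcda" (length 9)

9


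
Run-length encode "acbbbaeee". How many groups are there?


Input: acbbbaeee
Scanning for consecutive runs:
  Group 1: 'a' x 1 (positions 0-0)
  Group 2: 'c' x 1 (positions 1-1)
  Group 3: 'b' x 3 (positions 2-4)
  Group 4: 'a' x 1 (positions 5-5)
  Group 5: 'e' x 3 (positions 6-8)
Total groups: 5

5


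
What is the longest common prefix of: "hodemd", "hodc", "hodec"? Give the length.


Words: hodemd, hodc, hodec
  Position 0: all 'h' => match
  Position 1: all 'o' => match
  Position 2: all 'd' => match
  Position 3: ('e', 'c', 'e') => mismatch, stop
LCP = "hod" (length 3)

3


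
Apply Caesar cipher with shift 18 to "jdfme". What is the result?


Caesar cipher: shift "jdfme" by 18
  'j' (pos 9) + 18 = pos 1 = 'b'
  'd' (pos 3) + 18 = pos 21 = 'v'
  'f' (pos 5) + 18 = pos 23 = 'x'
  'm' (pos 12) + 18 = pos 4 = 'e'
  'e' (pos 4) + 18 = pos 22 = 'w'
Result: bvxew

bvxew


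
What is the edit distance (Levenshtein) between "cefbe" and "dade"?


Computing edit distance: "cefbe" -> "dade"
DP table:
           d    a    d    e
      0    1    2    3    4
  c   1    1    2    3    4
  e   2    2    2    3    3
  f   3    3    3    3    4
  b   4    4    4    4    4
  e   5    5    5    5    4
Edit distance = dp[5][4] = 4

4


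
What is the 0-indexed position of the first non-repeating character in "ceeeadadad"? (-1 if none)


Input: ceeeadadad
Character frequencies:
  'a': 3
  'c': 1
  'd': 3
  'e': 3
Scanning left to right for freq == 1:
  Position 0 ('c'): unique! => answer = 0

0


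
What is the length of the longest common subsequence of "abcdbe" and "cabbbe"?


LCS of "abcdbe" and "cabbbe"
DP table:
           c    a    b    b    b    e
      0    0    0    0    0    0    0
  a   0    0    1    1    1    1    1
  b   0    0    1    2    2    2    2
  c   0    1    1    2    2    2    2
  d   0    1    1    2    2    2    2
  b   0    1    1    2    3    3    3
  e   0    1    1    2    3    3    4
LCS length = dp[6][6] = 4

4


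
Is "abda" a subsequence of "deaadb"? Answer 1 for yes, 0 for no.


Check if "abda" is a subsequence of "deaadb"
Greedy scan:
  Position 0 ('d'): no match needed
  Position 1 ('e'): no match needed
  Position 2 ('a'): matches sub[0] = 'a'
  Position 3 ('a'): no match needed
  Position 4 ('d'): no match needed
  Position 5 ('b'): matches sub[1] = 'b'
Only matched 2/4 characters => not a subsequence

0


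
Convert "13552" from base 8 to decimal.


Input: "13552" in base 8
Positional expansion:
  Digit '1' (value 1) x 8^4 = 4096
  Digit '3' (value 3) x 8^3 = 1536
  Digit '5' (value 5) x 8^2 = 320
  Digit '5' (value 5) x 8^1 = 40
  Digit '2' (value 2) x 8^0 = 2
Sum = 5994

5994


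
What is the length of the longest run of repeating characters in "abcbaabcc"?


Input: "abcbaabcc"
Scanning for longest run:
  Position 1 ('b'): new char, reset run to 1
  Position 2 ('c'): new char, reset run to 1
  Position 3 ('b'): new char, reset run to 1
  Position 4 ('a'): new char, reset run to 1
  Position 5 ('a'): continues run of 'a', length=2
  Position 6 ('b'): new char, reset run to 1
  Position 7 ('c'): new char, reset run to 1
  Position 8 ('c'): continues run of 'c', length=2
Longest run: 'a' with length 2

2


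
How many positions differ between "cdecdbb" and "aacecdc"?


Comparing "cdecdbb" and "aacecdc" position by position:
  Position 0: 'c' vs 'a' => DIFFER
  Position 1: 'd' vs 'a' => DIFFER
  Position 2: 'e' vs 'c' => DIFFER
  Position 3: 'c' vs 'e' => DIFFER
  Position 4: 'd' vs 'c' => DIFFER
  Position 5: 'b' vs 'd' => DIFFER
  Position 6: 'b' vs 'c' => DIFFER
Positions that differ: 7

7


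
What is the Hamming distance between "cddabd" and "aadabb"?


Comparing "cddabd" and "aadabb" position by position:
  Position 0: 'c' vs 'a' => differ
  Position 1: 'd' vs 'a' => differ
  Position 2: 'd' vs 'd' => same
  Position 3: 'a' vs 'a' => same
  Position 4: 'b' vs 'b' => same
  Position 5: 'd' vs 'b' => differ
Total differences (Hamming distance): 3

3


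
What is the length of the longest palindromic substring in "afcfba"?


Input: "afcfba"
Checking substrings for palindromes:
  [1:4] "fcf" (len 3) => palindrome
Longest palindromic substring: "fcf" with length 3

3


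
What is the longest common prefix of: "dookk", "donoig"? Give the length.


Words: dookk, donoig
  Position 0: all 'd' => match
  Position 1: all 'o' => match
  Position 2: ('o', 'n') => mismatch, stop
LCP = "do" (length 2)

2


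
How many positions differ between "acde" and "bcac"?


Comparing "acde" and "bcac" position by position:
  Position 0: 'a' vs 'b' => DIFFER
  Position 1: 'c' vs 'c' => same
  Position 2: 'd' vs 'a' => DIFFER
  Position 3: 'e' vs 'c' => DIFFER
Positions that differ: 3

3


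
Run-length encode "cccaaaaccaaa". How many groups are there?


Input: cccaaaaccaaa
Scanning for consecutive runs:
  Group 1: 'c' x 3 (positions 0-2)
  Group 2: 'a' x 4 (positions 3-6)
  Group 3: 'c' x 2 (positions 7-8)
  Group 4: 'a' x 3 (positions 9-11)
Total groups: 4

4


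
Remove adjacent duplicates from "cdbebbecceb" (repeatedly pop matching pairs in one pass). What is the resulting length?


Input: cdbebbecceb
Stack-based adjacent duplicate removal:
  Read 'c': push. Stack: c
  Read 'd': push. Stack: cd
  Read 'b': push. Stack: cdb
  Read 'e': push. Stack: cdbe
  Read 'b': push. Stack: cdbeb
  Read 'b': matches stack top 'b' => pop. Stack: cdbe
  Read 'e': matches stack top 'e' => pop. Stack: cdb
  Read 'c': push. Stack: cdbc
  Read 'c': matches stack top 'c' => pop. Stack: cdb
  Read 'e': push. Stack: cdbe
  Read 'b': push. Stack: cdbeb
Final stack: "cdbeb" (length 5)

5


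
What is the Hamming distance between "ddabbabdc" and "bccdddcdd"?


Comparing "ddabbabdc" and "bccdddcdd" position by position:
  Position 0: 'd' vs 'b' => differ
  Position 1: 'd' vs 'c' => differ
  Position 2: 'a' vs 'c' => differ
  Position 3: 'b' vs 'd' => differ
  Position 4: 'b' vs 'd' => differ
  Position 5: 'a' vs 'd' => differ
  Position 6: 'b' vs 'c' => differ
  Position 7: 'd' vs 'd' => same
  Position 8: 'c' vs 'd' => differ
Total differences (Hamming distance): 8

8


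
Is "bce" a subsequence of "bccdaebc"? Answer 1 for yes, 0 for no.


Check if "bce" is a subsequence of "bccdaebc"
Greedy scan:
  Position 0 ('b'): matches sub[0] = 'b'
  Position 1 ('c'): matches sub[1] = 'c'
  Position 2 ('c'): no match needed
  Position 3 ('d'): no match needed
  Position 4 ('a'): no match needed
  Position 5 ('e'): matches sub[2] = 'e'
  Position 6 ('b'): no match needed
  Position 7 ('c'): no match needed
All 3 characters matched => is a subsequence

1


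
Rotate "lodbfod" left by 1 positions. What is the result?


Input: "lodbfod", rotate left by 1
First 1 characters: "l"
Remaining characters: "odbfod"
Concatenate remaining + first: "odbfod" + "l" = "odbfodl"

odbfodl


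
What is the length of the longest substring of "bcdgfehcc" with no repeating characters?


Input: "bcdgfehcc"
Sliding window (track last position of each char):
  Position 0 ('b'): window [0,0] length 1 -- new best
  Position 1 ('c'): window [0,1] length 2 -- new best
  Position 2 ('d'): window [0,2] length 3 -- new best
  Position 3 ('g'): window [0,3] length 4 -- new best
  Position 4 ('f'): window [0,4] length 5 -- new best
  Position 5 ('e'): window [0,5] length 6 -- new best
  Position 6 ('h'): window [0,6] length 7 -- new best
  Position 7 ('c'): repeat (last at 1), move window start to 2
  Position 7 ('c'): window [2,7] length 6
  Position 8 ('c'): repeat (last at 7), move window start to 8
  Position 8 ('c'): window [8,8] length 1
Longest substring with no repeats: "bcdgfeh" with length 7

7


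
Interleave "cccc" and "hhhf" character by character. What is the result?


Interleaving "cccc" and "hhhf":
  Position 0: 'c' from first, 'h' from second => "ch"
  Position 1: 'c' from first, 'h' from second => "ch"
  Position 2: 'c' from first, 'h' from second => "ch"
  Position 3: 'c' from first, 'f' from second => "cf"
Result: chchchcf

chchchcf


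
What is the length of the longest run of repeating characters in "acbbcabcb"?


Input: "acbbcabcb"
Scanning for longest run:
  Position 1 ('c'): new char, reset run to 1
  Position 2 ('b'): new char, reset run to 1
  Position 3 ('b'): continues run of 'b', length=2
  Position 4 ('c'): new char, reset run to 1
  Position 5 ('a'): new char, reset run to 1
  Position 6 ('b'): new char, reset run to 1
  Position 7 ('c'): new char, reset run to 1
  Position 8 ('b'): new char, reset run to 1
Longest run: 'b' with length 2

2


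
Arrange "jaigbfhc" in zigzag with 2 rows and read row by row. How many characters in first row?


Zigzag "jaigbfhc" into 2 rows:
Placing characters:
  'j' => row 0
  'a' => row 1
  'i' => row 0
  'g' => row 1
  'b' => row 0
  'f' => row 1
  'h' => row 0
  'c' => row 1
Rows:
  Row 0: "jibh"
  Row 1: "agfc"
First row length: 4

4


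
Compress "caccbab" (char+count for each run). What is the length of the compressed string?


Input: caccbab
Runs:
  'c' x 1 => "c1"
  'a' x 1 => "a1"
  'c' x 2 => "c2"
  'b' x 1 => "b1"
  'a' x 1 => "a1"
  'b' x 1 => "b1"
Compressed: "c1a1c2b1a1b1"
Compressed length: 12

12


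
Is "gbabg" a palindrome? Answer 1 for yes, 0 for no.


Input: gbabg
Reversed: gbabg
  Compare pos 0 ('g') with pos 4 ('g'): match
  Compare pos 1 ('b') with pos 3 ('b'): match
Result: palindrome

1


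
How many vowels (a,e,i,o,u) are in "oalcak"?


Input: oalcak
Checking each character:
  'o' at position 0: vowel (running total: 1)
  'a' at position 1: vowel (running total: 2)
  'l' at position 2: consonant
  'c' at position 3: consonant
  'a' at position 4: vowel (running total: 3)
  'k' at position 5: consonant
Total vowels: 3

3


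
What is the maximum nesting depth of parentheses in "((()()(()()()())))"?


Input: "((()()(()()()())))"
Tracking depth:
  Position 0 '(': depth becomes 1
  Position 1 '(': depth becomes 2
  Position 2 '(': depth becomes 3
  Position 3 ')': depth becomes 2
  Position 4 '(': depth becomes 3
  Position 5 ')': depth becomes 2
  Position 6 '(': depth becomes 3
  Position 7 '(': depth becomes 4
  Position 8 ')': depth becomes 3
  Position 9 '(': depth becomes 4
  Position 10 ')': depth becomes 3
  Position 11 '(': depth becomes 4
  Position 12 ')': depth becomes 3
  Position 13 '(': depth becomes 4
  Position 14 ')': depth becomes 3
  Position 15 ')': depth becomes 2
  Position 16 ')': depth becomes 1
  Position 17 ')': depth becomes 0
Maximum depth reached: 4

4


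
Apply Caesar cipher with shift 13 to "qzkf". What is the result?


Caesar cipher: shift "qzkf" by 13
  'q' (pos 16) + 13 = pos 3 = 'd'
  'z' (pos 25) + 13 = pos 12 = 'm'
  'k' (pos 10) + 13 = pos 23 = 'x'
  'f' (pos 5) + 13 = pos 18 = 's'
Result: dmxs

dmxs


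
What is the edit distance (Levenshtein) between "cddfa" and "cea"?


Computing edit distance: "cddfa" -> "cea"
DP table:
           c    e    a
      0    1    2    3
  c   1    0    1    2
  d   2    1    1    2
  d   3    2    2    2
  f   4    3    3    3
  a   5    4    4    3
Edit distance = dp[5][3] = 3

3


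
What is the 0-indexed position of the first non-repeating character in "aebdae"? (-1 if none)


Input: aebdae
Character frequencies:
  'a': 2
  'b': 1
  'd': 1
  'e': 2
Scanning left to right for freq == 1:
  Position 0 ('a'): freq=2, skip
  Position 1 ('e'): freq=2, skip
  Position 2 ('b'): unique! => answer = 2

2


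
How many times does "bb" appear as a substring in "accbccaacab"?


Searching for "bb" in "accbccaacab"
Scanning each position:
  Position 0: "ac" => no
  Position 1: "cc" => no
  Position 2: "cb" => no
  Position 3: "bc" => no
  Position 4: "cc" => no
  Position 5: "ca" => no
  Position 6: "aa" => no
  Position 7: "ac" => no
  Position 8: "ca" => no
  Position 9: "ab" => no
Total occurrences: 0

0


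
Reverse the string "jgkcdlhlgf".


Input: jgkcdlhlgf
Reading characters right to left:
  Position 9: 'f'
  Position 8: 'g'
  Position 7: 'l'
  Position 6: 'h'
  Position 5: 'l'
  Position 4: 'd'
  Position 3: 'c'
  Position 2: 'k'
  Position 1: 'g'
  Position 0: 'j'
Reversed: fglhldckgj

fglhldckgj


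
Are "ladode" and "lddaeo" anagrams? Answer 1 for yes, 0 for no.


Strings: "ladode", "lddaeo"
Sorted first:  addelo
Sorted second: addelo
Sorted forms match => anagrams

1


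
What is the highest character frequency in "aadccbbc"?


Input: aadccbbc
Character counts:
  'a': 2
  'b': 2
  'c': 3
  'd': 1
Maximum frequency: 3

3


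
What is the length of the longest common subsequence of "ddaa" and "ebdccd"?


LCS of "ddaa" and "ebdccd"
DP table:
           e    b    d    c    c    d
      0    0    0    0    0    0    0
  d   0    0    0    1    1    1    1
  d   0    0    0    1    1    1    2
  a   0    0    0    1    1    1    2
  a   0    0    0    1    1    1    2
LCS length = dp[4][6] = 2

2


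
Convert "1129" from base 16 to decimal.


Input: "1129" in base 16
Positional expansion:
  Digit '1' (value 1) x 16^3 = 4096
  Digit '1' (value 1) x 16^2 = 256
  Digit '2' (value 2) x 16^1 = 32
  Digit '9' (value 9) x 16^0 = 9
Sum = 4393

4393


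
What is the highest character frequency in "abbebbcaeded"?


Input: abbebbcaeded
Character counts:
  'a': 2
  'b': 4
  'c': 1
  'd': 2
  'e': 3
Maximum frequency: 4

4


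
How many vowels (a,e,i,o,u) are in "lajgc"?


Input: lajgc
Checking each character:
  'l' at position 0: consonant
  'a' at position 1: vowel (running total: 1)
  'j' at position 2: consonant
  'g' at position 3: consonant
  'c' at position 4: consonant
Total vowels: 1

1


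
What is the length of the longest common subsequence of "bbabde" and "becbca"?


LCS of "bbabde" and "becbca"
DP table:
           b    e    c    b    c    a
      0    0    0    0    0    0    0
  b   0    1    1    1    1    1    1
  b   0    1    1    1    2    2    2
  a   0    1    1    1    2    2    3
  b   0    1    1    1    2    2    3
  d   0    1    1    1    2    2    3
  e   0    1    2    2    2    2    3
LCS length = dp[6][6] = 3

3


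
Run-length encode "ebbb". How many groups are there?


Input: ebbb
Scanning for consecutive runs:
  Group 1: 'e' x 1 (positions 0-0)
  Group 2: 'b' x 3 (positions 1-3)
Total groups: 2

2


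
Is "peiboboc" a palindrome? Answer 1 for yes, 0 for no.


Input: peiboboc
Reversed: cobobiep
  Compare pos 0 ('p') with pos 7 ('c'): MISMATCH
  Compare pos 1 ('e') with pos 6 ('o'): MISMATCH
  Compare pos 2 ('i') with pos 5 ('b'): MISMATCH
  Compare pos 3 ('b') with pos 4 ('o'): MISMATCH
Result: not a palindrome

0


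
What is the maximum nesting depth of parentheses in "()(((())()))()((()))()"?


Input: "()(((())()))()((()))()"
Tracking depth:
  Position 0 '(': depth becomes 1
  Position 1 ')': depth becomes 0
  Position 2 '(': depth becomes 1
  Position 3 '(': depth becomes 2
  Position 4 '(': depth becomes 3
  Position 5 '(': depth becomes 4
  Position 6 ')': depth becomes 3
  Position 7 ')': depth becomes 2
  Position 8 '(': depth becomes 3
  Position 9 ')': depth becomes 2
  Position 10 ')': depth becomes 1
  Position 11 ')': depth becomes 0
  Position 12 '(': depth becomes 1
  Position 13 ')': depth becomes 0
  Position 14 '(': depth becomes 1
  Position 15 '(': depth becomes 2
  Position 16 '(': depth becomes 3
  Position 17 ')': depth becomes 2
  Position 18 ')': depth becomes 1
  Position 19 ')': depth becomes 0
  Position 20 '(': depth becomes 1
  Position 21 ')': depth becomes 0
Maximum depth reached: 4

4


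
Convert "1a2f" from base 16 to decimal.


Input: "1a2f" in base 16
Positional expansion:
  Digit '1' (value 1) x 16^3 = 4096
  Digit 'a' (value 10) x 16^2 = 2560
  Digit '2' (value 2) x 16^1 = 32
  Digit 'f' (value 15) x 16^0 = 15
Sum = 6703

6703


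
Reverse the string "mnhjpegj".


Input: mnhjpegj
Reading characters right to left:
  Position 7: 'j'
  Position 6: 'g'
  Position 5: 'e'
  Position 4: 'p'
  Position 3: 'j'
  Position 2: 'h'
  Position 1: 'n'
  Position 0: 'm'
Reversed: jgepjhnm

jgepjhnm


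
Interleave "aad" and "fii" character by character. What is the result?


Interleaving "aad" and "fii":
  Position 0: 'a' from first, 'f' from second => "af"
  Position 1: 'a' from first, 'i' from second => "ai"
  Position 2: 'd' from first, 'i' from second => "di"
Result: afaidi

afaidi


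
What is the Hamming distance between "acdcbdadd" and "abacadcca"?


Comparing "acdcbdadd" and "abacadcca" position by position:
  Position 0: 'a' vs 'a' => same
  Position 1: 'c' vs 'b' => differ
  Position 2: 'd' vs 'a' => differ
  Position 3: 'c' vs 'c' => same
  Position 4: 'b' vs 'a' => differ
  Position 5: 'd' vs 'd' => same
  Position 6: 'a' vs 'c' => differ
  Position 7: 'd' vs 'c' => differ
  Position 8: 'd' vs 'a' => differ
Total differences (Hamming distance): 6

6


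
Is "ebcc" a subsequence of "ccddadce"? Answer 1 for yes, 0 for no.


Check if "ebcc" is a subsequence of "ccddadce"
Greedy scan:
  Position 0 ('c'): no match needed
  Position 1 ('c'): no match needed
  Position 2 ('d'): no match needed
  Position 3 ('d'): no match needed
  Position 4 ('a'): no match needed
  Position 5 ('d'): no match needed
  Position 6 ('c'): no match needed
  Position 7 ('e'): matches sub[0] = 'e'
Only matched 1/4 characters => not a subsequence

0


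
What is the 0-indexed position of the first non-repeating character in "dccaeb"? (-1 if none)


Input: dccaeb
Character frequencies:
  'a': 1
  'b': 1
  'c': 2
  'd': 1
  'e': 1
Scanning left to right for freq == 1:
  Position 0 ('d'): unique! => answer = 0

0


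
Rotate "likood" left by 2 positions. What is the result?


Input: "likood", rotate left by 2
First 2 characters: "li"
Remaining characters: "kood"
Concatenate remaining + first: "kood" + "li" = "koodli"

koodli


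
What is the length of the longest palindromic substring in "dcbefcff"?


Input: "dcbefcff"
Checking substrings for palindromes:
  [4:7] "fcf" (len 3) => palindrome
  [6:8] "ff" (len 2) => palindrome
Longest palindromic substring: "fcf" with length 3

3


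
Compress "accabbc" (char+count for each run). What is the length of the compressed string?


Input: accabbc
Runs:
  'a' x 1 => "a1"
  'c' x 2 => "c2"
  'a' x 1 => "a1"
  'b' x 2 => "b2"
  'c' x 1 => "c1"
Compressed: "a1c2a1b2c1"
Compressed length: 10

10


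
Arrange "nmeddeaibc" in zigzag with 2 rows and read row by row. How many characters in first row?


Zigzag "nmeddeaibc" into 2 rows:
Placing characters:
  'n' => row 0
  'm' => row 1
  'e' => row 0
  'd' => row 1
  'd' => row 0
  'e' => row 1
  'a' => row 0
  'i' => row 1
  'b' => row 0
  'c' => row 1
Rows:
  Row 0: "nedab"
  Row 1: "mdeic"
First row length: 5

5


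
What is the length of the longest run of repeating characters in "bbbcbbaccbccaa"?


Input: "bbbcbbaccbccaa"
Scanning for longest run:
  Position 1 ('b'): continues run of 'b', length=2
  Position 2 ('b'): continues run of 'b', length=3
  Position 3 ('c'): new char, reset run to 1
  Position 4 ('b'): new char, reset run to 1
  Position 5 ('b'): continues run of 'b', length=2
  Position 6 ('a'): new char, reset run to 1
  Position 7 ('c'): new char, reset run to 1
  Position 8 ('c'): continues run of 'c', length=2
  Position 9 ('b'): new char, reset run to 1
  Position 10 ('c'): new char, reset run to 1
  Position 11 ('c'): continues run of 'c', length=2
  Position 12 ('a'): new char, reset run to 1
  Position 13 ('a'): continues run of 'a', length=2
Longest run: 'b' with length 3

3
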